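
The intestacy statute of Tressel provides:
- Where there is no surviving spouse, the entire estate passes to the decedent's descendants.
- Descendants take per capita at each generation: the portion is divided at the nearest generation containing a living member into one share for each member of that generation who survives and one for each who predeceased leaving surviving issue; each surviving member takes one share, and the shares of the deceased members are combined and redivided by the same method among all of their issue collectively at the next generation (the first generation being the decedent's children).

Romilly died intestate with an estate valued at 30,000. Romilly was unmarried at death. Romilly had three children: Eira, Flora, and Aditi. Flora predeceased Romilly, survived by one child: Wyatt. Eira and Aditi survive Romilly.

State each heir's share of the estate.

Eira: 10,000; Wyatt: 10,000; Aditi: 10,000

The entire 30,000 passes to the descendants.
That amount (30,000) is divided at the children's generation into 3 shares of 10,000. Eira and Aditi each take 10,000. The remaining share for the deceased Flora (10,000) is carried to the next generation.
That pool (10,000) passes entirely to Wyatt, the sole taker at the grandchildren's generation.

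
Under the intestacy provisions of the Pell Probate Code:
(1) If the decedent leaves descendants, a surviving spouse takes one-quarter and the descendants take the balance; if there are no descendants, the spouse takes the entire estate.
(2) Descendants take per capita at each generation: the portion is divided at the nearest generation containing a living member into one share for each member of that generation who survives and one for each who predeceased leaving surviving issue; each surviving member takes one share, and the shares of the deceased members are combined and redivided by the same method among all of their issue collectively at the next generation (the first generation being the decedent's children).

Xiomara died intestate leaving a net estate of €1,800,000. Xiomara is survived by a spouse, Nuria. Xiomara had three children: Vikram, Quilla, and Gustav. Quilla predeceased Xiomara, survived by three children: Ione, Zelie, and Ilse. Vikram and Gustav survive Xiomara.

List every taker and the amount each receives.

Nuria: €450,000; Vikram: €450,000; Ione: €150,000; Zelie: €150,000; Ilse: €150,000; Gustav: €450,000

Nuria takes one-quarter of €1,800,000 = €450,000. The remaining €1,350,000 passes to the descendants.
The descendants' portion (€1,350,000) is divided at the children's generation into 3 shares of €450,000. Vikram and Gustav each take €450,000. The remaining share for the deceased Quilla (€450,000) is carried to the next generation.
That pool (€450,000) is divided at the grandchildren's generation equally among Ione, Zelie, and Ilse: €150,000 each.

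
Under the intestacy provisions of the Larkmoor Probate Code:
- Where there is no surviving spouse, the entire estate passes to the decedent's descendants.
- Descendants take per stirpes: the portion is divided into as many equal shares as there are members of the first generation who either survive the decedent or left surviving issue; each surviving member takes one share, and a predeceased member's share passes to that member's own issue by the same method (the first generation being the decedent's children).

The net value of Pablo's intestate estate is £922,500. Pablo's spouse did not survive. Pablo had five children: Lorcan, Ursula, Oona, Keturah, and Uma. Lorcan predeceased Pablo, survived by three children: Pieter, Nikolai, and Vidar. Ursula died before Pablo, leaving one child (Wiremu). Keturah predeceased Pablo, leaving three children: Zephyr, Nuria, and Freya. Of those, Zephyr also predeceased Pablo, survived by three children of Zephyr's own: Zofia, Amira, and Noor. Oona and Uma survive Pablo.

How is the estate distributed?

Pieter: £61,500; Nikolai: £61,500; Vidar: £61,500; Wiremu: £184,500; Oona: £184,500; Zofia: £20,500; Amira: £20,500; Noor: £20,500; Nuria: £61,500; Freya: £61,500; Uma: £184,500

The entire £922,500 passes to the descendants.
That amount (£922,500) is divided into 5 shares of £184,500: Oona and Uma each take £184,500; Lorcan's £184,500 share passes to Lorcan's issue; Ursula's £184,500 share passes to Ursula's issue; Keturah's £184,500 share passes to Keturah's issue.
Lorcan's share (£184,500) is divided into 3 shares of £61,500: Pieter, Nikolai, and Vidar each take £61,500.
Ursula's share (£184,500) passes entirely to Wiremu.
Keturah's share (£184,500) is divided into 3 shares of £61,500: Nuria and Freya each take £61,500; Zephyr's £61,500 share passes to Zephyr's issue.
Zephyr's share (£61,500) is divided into 3 shares of £20,500: Zofia, Amira, and Noor each take £20,500.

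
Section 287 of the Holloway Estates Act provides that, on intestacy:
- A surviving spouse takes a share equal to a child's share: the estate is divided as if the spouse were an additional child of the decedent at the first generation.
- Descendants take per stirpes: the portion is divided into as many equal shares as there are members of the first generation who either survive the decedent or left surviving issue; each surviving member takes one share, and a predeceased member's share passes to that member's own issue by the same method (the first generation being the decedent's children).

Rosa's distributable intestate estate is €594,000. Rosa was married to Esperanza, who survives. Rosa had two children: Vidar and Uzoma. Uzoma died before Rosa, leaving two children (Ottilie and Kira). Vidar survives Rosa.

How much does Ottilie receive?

Ottilie receives €99,000.

The spouse counts as an additional share at the children's level, so there are 3 primary shares of €198,000. Esperanza takes one such share (€198,000).
The children's combined portion (€396,000) is divided into 2 shares of €198,000: Vidar takes €198,000; Uzoma's €198,000 share passes to Uzoma's issue.
Uzoma's share (€198,000) is divided into 2 shares of €99,000: Ottilie and Kira each take €99,000.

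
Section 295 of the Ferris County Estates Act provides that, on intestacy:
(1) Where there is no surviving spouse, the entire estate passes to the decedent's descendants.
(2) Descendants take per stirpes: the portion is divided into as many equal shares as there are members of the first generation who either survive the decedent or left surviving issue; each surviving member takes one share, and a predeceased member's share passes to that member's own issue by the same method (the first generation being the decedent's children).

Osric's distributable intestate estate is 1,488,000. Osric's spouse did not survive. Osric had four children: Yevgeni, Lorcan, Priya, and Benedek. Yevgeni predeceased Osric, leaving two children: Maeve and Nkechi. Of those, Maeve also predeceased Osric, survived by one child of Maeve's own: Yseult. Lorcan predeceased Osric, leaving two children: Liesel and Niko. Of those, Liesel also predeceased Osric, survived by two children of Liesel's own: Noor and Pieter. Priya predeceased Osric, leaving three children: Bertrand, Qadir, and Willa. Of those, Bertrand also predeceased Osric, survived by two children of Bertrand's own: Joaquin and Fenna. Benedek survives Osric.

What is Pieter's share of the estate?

Pieter receives 93,000.

The entire 1,488,000 passes to the descendants.
That amount (1,488,000) is divided into 4 shares of 372,000: Benedek takes 372,000; Yevgeni's 372,000 share passes to Yevgeni's issue; Lorcan's 372,000 share passes to Lorcan's issue; Priya's 372,000 share passes to Priya's issue.
Yevgeni's share (372,000) is divided into 2 shares of 186,000: Nkechi takes 186,000; Maeve's 186,000 share passes to Maeve's issue.
Maeve's share (186,000) passes entirely to Yseult.
Lorcan's share (372,000) is divided into 2 shares of 186,000: Niko takes 186,000; Liesel's 186,000 share passes to Liesel's issue.
Liesel's share (186,000) is divided into 2 shares of 93,000: Noor and Pieter each take 93,000.
Priya's share (372,000) is divided into 3 shares of 124,000: Qadir and Willa each take 124,000; Bertrand's 124,000 share passes to Bertrand's issue.
Bertrand's share (124,000) is divided into 2 shares of 62,000: Joaquin and Fenna each take 62,000.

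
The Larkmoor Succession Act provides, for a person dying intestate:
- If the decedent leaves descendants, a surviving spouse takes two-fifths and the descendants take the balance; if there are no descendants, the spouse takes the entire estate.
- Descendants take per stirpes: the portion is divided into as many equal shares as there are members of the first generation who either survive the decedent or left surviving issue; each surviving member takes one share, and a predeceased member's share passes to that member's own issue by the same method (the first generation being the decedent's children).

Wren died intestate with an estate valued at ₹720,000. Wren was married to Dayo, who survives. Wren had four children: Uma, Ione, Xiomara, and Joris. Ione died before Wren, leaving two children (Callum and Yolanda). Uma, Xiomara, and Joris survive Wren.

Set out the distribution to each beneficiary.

Dayo: ₹288,000; Uma: ₹108,000; Callum: ₹54,000; Yolanda: ₹54,000; Xiomara: ₹108,000; Joris: ₹108,000

Dayo takes two-fifths of ₹720,000 = ₹288,000. The remaining ₹432,000 passes to the descendants.
The descendants' portion (₹432,000) is divided into 4 shares of ₹108,000: Uma, Xiomara, and Joris each take ₹108,000; Ione's ₹108,000 share passes to Ione's issue.
Ione's share (₹108,000) is divided into 2 shares of ₹54,000: Callum and Yolanda each take ₹54,000.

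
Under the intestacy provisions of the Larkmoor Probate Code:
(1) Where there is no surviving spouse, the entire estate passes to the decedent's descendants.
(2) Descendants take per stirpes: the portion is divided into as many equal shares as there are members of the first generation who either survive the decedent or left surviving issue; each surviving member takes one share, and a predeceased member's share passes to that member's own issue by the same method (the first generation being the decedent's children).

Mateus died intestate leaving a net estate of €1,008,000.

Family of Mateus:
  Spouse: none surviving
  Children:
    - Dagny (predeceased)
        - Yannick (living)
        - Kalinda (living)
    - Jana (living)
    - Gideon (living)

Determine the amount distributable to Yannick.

Yannick receives €168,000.

The entire €1,008,000 passes to the descendants.
That amount (€1,008,000) is divided into 3 shares of €336,000: Jana and Gideon each take €336,000; Dagny's €336,000 share passes to Dagny's issue.
Dagny's share (€336,000) is divided into 2 shares of €168,000: Yannick and Kalinda each take €168,000.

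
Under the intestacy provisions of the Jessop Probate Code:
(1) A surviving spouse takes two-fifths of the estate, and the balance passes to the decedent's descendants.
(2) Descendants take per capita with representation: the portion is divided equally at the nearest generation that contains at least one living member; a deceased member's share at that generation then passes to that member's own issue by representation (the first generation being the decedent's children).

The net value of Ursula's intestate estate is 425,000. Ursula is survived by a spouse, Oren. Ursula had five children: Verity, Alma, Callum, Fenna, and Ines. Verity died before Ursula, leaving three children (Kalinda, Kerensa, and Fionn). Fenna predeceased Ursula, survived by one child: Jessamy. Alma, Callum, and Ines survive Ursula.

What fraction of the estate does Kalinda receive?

Oren takes two-fifths of 425,000 = 170,000. The remaining 255,000 passes to the descendants.
The descendants' portion (255,000) is divided into 5 shares of 51,000: Alma, Callum, and Ines each take 51,000; Verity's 51,000 share passes to Verity's issue; Fenna's 51,000 share passes to Fenna's issue.
Verity's share (51,000) is divided into 3 shares of 17,000: Kalinda, Kerensa, and Fionn each take 17,000.
Fenna's share (51,000) passes entirely to Jessamy.

Kalinda receives 1/25 of the estate.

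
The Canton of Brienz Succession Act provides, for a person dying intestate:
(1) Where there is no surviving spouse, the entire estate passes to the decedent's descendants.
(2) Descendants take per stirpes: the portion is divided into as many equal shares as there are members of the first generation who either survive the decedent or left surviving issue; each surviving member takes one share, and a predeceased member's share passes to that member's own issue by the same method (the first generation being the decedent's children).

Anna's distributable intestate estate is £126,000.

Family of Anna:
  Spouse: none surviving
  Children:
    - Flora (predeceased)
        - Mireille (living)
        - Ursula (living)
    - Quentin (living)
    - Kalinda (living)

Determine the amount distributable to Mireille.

Mireille receives £21,000.

The entire £126,000 passes to the descendants.
That amount (£126,000) is divided into 3 shares of £42,000: Quentin and Kalinda each take £42,000; Flora's £42,000 share passes to Flora's issue.
Flora's share (£42,000) is divided into 2 shares of £21,000: Mireille and Ursula each take £21,000.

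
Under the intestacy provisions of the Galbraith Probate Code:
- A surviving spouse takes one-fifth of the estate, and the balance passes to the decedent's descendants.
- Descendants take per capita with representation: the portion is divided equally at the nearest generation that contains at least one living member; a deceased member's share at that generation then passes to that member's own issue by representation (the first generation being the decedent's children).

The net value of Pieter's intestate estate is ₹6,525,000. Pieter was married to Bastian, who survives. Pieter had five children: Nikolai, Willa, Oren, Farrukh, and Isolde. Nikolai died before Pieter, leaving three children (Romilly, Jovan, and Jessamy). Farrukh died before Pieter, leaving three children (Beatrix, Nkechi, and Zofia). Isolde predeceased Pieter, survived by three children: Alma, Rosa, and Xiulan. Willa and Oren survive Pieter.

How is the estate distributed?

Bastian: ₹1,305,000; Romilly: ₹348,000; Jovan: ₹348,000; Jessamy: ₹348,000; Willa: ₹1,044,000; Oren: ₹1,044,000; Beatrix: ₹348,000; Nkechi: ₹348,000; Zofia: ₹348,000; Alma: ₹348,000; Rosa: ₹348,000; Xiulan: ₹348,000

Bastian takes one-fifth of ₹6,525,000 = ₹1,305,000. The remaining ₹5,220,000 passes to the descendants.
The descendants' portion (₹5,220,000) is divided into 5 shares of ₹1,044,000: Willa and Oren each take ₹1,044,000; Nikolai's ₹1,044,000 share passes to Nikolai's issue; Farrukh's ₹1,044,000 share passes to Farrukh's issue; Isolde's ₹1,044,000 share passes to Isolde's issue.
Nikolai's share (₹1,044,000) is divided into 3 shares of ₹348,000: Romilly, Jovan, and Jessamy each take ₹348,000.
Farrukh's share (₹1,044,000) is divided into 3 shares of ₹348,000: Beatrix, Nkechi, and Zofia each take ₹348,000.
Isolde's share (₹1,044,000) is divided into 3 shares of ₹348,000: Alma, Rosa, and Xiulan each take ₹348,000.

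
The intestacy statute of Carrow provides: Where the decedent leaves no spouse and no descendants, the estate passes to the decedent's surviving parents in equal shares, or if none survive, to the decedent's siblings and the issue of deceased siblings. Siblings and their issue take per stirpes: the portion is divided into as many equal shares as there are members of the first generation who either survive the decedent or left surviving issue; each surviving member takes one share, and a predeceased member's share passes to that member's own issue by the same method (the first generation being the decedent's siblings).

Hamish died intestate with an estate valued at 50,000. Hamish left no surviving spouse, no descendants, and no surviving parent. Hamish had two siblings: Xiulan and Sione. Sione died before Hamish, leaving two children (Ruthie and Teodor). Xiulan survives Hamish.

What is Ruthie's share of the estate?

Ruthie receives 12,500.

The entire 50,000 passes to the siblings and their issue.
That amount (50,000) is divided into 2 shares of 25,000: Xiulan takes 25,000; Sione's 25,000 share passes to Sione's issue.
Sione's share (25,000) is divided into 2 shares of 12,500: Ruthie and Teodor each take 12,500.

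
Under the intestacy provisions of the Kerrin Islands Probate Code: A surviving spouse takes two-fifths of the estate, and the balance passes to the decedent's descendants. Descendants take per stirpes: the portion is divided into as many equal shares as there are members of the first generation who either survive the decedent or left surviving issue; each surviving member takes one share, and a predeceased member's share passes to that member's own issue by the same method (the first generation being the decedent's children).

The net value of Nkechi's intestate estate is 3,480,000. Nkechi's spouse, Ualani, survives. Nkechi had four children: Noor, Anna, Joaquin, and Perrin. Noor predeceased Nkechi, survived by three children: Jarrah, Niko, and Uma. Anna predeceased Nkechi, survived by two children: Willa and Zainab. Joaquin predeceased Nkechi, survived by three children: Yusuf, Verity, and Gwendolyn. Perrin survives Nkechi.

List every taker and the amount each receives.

Ualani takes two-fifths of 3,480,000 = 1,392,000. The remaining 2,088,000 passes to the descendants.
The descendants' portion (2,088,000) is divided into 4 shares of 522,000: Perrin takes 522,000; Noor's 522,000 share passes to Noor's issue; Anna's 522,000 share passes to Anna's issue; Joaquin's 522,000 share passes to Joaquin's issue.
Noor's share (522,000) is divided into 3 shares of 174,000: Jarrah, Niko, and Uma each take 174,000.
Anna's share (522,000) is divided into 2 shares of 261,000: Willa and Zainab each take 261,000.
Joaquin's share (522,000) is divided into 3 shares of 174,000: Yusuf, Verity, and Gwendolyn each take 174,000.

Ualani: 1,392,000; Jarrah: 174,000; Niko: 174,000; Uma: 174,000; Willa: 261,000; Zainab: 261,000; Yusuf: 174,000; Verity: 174,000; Gwendolyn: 174,000; Perrin: 522,000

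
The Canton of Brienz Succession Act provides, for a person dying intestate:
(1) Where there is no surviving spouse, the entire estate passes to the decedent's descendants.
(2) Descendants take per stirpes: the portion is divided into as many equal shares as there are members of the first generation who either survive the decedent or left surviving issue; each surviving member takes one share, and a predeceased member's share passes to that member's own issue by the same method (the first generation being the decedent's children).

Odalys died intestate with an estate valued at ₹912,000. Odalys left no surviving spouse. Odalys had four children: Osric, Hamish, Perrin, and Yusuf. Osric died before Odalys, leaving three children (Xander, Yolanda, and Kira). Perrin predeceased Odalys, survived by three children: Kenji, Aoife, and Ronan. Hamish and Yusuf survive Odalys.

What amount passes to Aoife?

Aoife receives ₹76,000.

The entire ₹912,000 passes to the descendants.
That amount (₹912,000) is divided into 4 shares of ₹228,000: Hamish and Yusuf each take ₹228,000; Osric's ₹228,000 share passes to Osric's issue; Perrin's ₹228,000 share passes to Perrin's issue.
Osric's share (₹228,000) is divided into 3 shares of ₹76,000: Xander, Yolanda, and Kira each take ₹76,000.
Perrin's share (₹228,000) is divided into 3 shares of ₹76,000: Kenji, Aoife, and Ronan each take ₹76,000.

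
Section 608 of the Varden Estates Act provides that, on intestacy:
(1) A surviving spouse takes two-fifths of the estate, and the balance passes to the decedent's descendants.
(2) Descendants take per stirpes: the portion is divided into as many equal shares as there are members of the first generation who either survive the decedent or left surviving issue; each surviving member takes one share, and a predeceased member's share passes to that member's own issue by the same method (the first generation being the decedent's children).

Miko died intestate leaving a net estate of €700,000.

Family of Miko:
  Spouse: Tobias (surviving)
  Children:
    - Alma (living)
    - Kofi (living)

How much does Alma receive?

Tobias takes two-fifths of €700,000 = €280,000. The remaining €420,000 passes to the descendants.
The descendants' portion (€420,000) is divided into 2 shares of €210,000: Alma and Kofi each take €210,000.

Alma receives €210,000.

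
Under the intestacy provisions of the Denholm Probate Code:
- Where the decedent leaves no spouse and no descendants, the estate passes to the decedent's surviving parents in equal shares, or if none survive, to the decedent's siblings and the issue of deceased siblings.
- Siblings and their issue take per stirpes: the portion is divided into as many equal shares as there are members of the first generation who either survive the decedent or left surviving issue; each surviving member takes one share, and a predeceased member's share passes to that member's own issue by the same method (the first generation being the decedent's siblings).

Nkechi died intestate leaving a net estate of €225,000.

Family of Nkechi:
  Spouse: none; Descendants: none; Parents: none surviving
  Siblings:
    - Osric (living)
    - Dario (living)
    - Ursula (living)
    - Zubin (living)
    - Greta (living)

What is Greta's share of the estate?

The entire €225,000 passes to the siblings and their issue.
That amount (€225,000) is divided into 5 shares of €45,000: Osric, Dario, Ursula, Zubin, and Greta each take €45,000.

Greta receives €45,000.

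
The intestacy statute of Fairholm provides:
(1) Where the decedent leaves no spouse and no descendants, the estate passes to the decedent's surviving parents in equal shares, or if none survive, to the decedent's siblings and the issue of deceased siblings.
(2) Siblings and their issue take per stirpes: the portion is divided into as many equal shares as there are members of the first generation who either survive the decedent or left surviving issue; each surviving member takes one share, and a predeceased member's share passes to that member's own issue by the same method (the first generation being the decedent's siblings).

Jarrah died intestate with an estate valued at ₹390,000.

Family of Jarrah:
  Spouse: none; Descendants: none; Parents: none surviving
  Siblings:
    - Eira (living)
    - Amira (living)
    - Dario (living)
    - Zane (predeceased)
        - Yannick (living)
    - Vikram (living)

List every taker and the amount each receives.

The entire ₹390,000 passes to the siblings and their issue.
That amount (₹390,000) is divided into 5 shares of ₹78,000: Eira, Amira, Dario, and Vikram each take ₹78,000; Zane's ₹78,000 share passes to Zane's issue.
Zane's share (₹78,000) passes entirely to Yannick.

Eira: ₹78,000; Amira: ₹78,000; Dario: ₹78,000; Yannick: ₹78,000; Vikram: ₹78,000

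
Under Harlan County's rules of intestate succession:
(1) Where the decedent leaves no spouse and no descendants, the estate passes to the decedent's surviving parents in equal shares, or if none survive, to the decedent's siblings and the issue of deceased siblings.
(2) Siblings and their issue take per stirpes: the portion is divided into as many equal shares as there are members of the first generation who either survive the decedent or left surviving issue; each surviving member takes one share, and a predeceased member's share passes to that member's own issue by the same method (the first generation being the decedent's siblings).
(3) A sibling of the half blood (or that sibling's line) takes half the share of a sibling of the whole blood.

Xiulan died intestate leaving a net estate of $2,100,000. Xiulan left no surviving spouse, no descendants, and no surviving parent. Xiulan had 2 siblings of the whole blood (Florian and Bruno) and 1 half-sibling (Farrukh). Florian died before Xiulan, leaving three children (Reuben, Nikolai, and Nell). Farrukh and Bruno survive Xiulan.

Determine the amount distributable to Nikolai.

The entire $2,100,000 passes to the siblings and their issue.
Counting each half-blood sibling's line as half a unit, there are 5/2 units in $2,100,000, so one unit is $840,000. Whole-blood lines (Florian and Bruno) take $840,000 each; half-blood lines (Farrukh) take $420,000 each.
Florian's share ($840,000) is divided into 3 shares of $280,000: Reuben, Nikolai, and Nell each take $280,000.

Nikolai receives $280,000.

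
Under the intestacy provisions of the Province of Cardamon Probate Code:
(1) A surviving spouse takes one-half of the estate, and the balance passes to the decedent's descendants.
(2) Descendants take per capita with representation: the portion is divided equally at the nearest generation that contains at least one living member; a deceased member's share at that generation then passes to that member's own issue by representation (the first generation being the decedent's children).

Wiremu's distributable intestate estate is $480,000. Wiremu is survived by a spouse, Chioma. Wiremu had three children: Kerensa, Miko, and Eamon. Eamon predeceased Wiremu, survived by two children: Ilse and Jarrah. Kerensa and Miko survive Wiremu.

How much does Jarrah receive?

Chioma takes one-half of $480,000 = $240,000. The remaining $240,000 passes to the descendants.
The descendants' portion ($240,000) is divided into 3 shares of $80,000: Kerensa and Miko each take $80,000; Eamon's $80,000 share passes to Eamon's issue.
Eamon's share ($80,000) is divided into 2 shares of $40,000: Ilse and Jarrah each take $40,000.

Jarrah receives $40,000.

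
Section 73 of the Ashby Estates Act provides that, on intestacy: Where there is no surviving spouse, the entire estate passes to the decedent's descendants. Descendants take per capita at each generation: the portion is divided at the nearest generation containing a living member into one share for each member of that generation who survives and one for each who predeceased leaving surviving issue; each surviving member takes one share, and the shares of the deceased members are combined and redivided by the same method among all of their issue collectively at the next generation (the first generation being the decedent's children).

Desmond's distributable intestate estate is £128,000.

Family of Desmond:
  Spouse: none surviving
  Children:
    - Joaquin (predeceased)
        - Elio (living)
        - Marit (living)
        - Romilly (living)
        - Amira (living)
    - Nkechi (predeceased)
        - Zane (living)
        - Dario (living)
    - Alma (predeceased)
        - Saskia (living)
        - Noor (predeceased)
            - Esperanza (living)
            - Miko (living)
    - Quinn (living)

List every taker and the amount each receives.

The entire £128,000 passes to the descendants.
That amount (£128,000) is divided at the children's generation into 4 shares of £32,000. Quinn takes £32,000. The 3 shares of the deceased (Joaquin, Nkechi, and Alma) are combined into a pool of £96,000.
That pool (£96,000) is divided at the grandchildren's generation into 8 shares of £12,000. Elio, Marit, Romilly, Amira, Zane, Dario, and Saskia each take £12,000. The remaining share for the deceased Noor (£12,000) is carried to the next generation.
That pool (£12,000) is divided at the great-grandchildren's generation equally among Esperanza and Miko: £6,000 each.

Elio: £12,000; Marit: £12,000; Romilly: £12,000; Amira: £12,000; Zane: £12,000; Dario: £12,000; Saskia: £12,000; Esperanza: £6,000; Miko: £6,000; Quinn: £32,000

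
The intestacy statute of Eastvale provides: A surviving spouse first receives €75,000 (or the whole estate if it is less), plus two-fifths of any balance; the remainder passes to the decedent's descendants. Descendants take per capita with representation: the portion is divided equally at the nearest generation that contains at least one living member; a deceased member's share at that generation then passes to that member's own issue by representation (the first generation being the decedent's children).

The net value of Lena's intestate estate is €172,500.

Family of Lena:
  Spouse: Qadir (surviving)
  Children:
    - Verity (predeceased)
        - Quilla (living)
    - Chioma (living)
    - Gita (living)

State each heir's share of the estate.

Qadir first takes €75,000, leaving a balance of €97,500. Qadir then takes two-fifths of the balance (€39,000), for a total of €114,000. The remaining €58,500 passes to the descendants.
The descendants' portion (€58,500) is divided into 3 shares of €19,500: Chioma and Gita each take €19,500; Verity's €19,500 share passes to Verity's issue.
Verity's share (€19,500) passes entirely to Quilla.

Qadir: €114,000; Quilla: €19,500; Chioma: €19,500; Gita: €19,500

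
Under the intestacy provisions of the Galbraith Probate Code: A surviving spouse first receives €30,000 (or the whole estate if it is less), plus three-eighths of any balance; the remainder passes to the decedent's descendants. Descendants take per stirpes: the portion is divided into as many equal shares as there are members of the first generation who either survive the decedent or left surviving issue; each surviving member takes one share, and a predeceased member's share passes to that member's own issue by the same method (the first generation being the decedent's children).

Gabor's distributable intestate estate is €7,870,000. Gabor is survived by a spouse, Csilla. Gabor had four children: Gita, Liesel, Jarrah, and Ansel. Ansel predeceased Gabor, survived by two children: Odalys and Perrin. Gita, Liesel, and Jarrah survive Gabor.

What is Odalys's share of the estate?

Csilla first takes €30,000, leaving a balance of €7,840,000. Csilla then takes three-eighths of the balance (€2,940,000), for a total of €2,970,000. The remaining €4,900,000 passes to the descendants.
The descendants' portion (€4,900,000) is divided into 4 shares of €1,225,000: Gita, Liesel, and Jarrah each take €1,225,000; Ansel's €1,225,000 share passes to Ansel's issue.
Ansel's share (€1,225,000) is divided into 2 shares of €612,500: Odalys and Perrin each take €612,500.

Odalys receives €612,500.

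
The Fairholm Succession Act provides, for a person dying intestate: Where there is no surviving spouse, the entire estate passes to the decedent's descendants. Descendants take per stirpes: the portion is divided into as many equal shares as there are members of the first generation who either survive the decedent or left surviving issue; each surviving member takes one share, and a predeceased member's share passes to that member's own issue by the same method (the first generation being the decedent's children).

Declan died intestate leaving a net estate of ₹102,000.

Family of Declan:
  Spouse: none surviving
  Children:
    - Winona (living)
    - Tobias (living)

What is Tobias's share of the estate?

The entire ₹102,000 passes to the descendants.
That amount (₹102,000) is divided into 2 shares of ₹51,000: Winona and Tobias each take ₹51,000.

Tobias receives ₹51,000.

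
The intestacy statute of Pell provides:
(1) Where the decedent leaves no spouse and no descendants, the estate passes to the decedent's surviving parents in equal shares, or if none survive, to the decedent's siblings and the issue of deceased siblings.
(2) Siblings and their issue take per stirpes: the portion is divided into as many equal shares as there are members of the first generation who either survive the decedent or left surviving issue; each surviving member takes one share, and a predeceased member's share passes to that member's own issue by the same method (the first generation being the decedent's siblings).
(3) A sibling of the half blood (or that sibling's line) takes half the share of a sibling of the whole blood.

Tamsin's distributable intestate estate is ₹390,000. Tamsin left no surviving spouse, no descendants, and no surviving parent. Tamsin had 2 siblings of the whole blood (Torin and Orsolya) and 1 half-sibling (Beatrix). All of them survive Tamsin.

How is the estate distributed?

Torin: ₹156,000; Beatrix: ₹78,000; Orsolya: ₹156,000

The entire ₹390,000 passes to the siblings and their issue.
Counting each half-blood sibling's line as half a unit, there are 5/2 units in ₹390,000, so one unit is ₹156,000. Whole-blood lines (Torin and Orsolya) take ₹156,000 each; half-blood lines (Beatrix) take ₹78,000 each.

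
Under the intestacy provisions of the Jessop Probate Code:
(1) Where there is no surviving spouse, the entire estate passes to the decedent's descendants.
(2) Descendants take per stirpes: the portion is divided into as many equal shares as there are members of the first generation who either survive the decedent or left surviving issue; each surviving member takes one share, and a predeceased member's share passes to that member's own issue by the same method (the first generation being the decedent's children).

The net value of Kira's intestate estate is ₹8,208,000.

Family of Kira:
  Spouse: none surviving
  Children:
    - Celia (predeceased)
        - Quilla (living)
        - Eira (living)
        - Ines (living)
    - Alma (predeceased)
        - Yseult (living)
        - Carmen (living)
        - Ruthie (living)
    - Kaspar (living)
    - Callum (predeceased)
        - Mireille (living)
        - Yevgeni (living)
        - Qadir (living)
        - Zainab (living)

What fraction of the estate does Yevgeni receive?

Yevgeni receives 1/16 of the estate.

The entire ₹8,208,000 passes to the descendants.
That amount (₹8,208,000) is divided into 4 shares of ₹2,052,000: Kaspar takes ₹2,052,000; Celia's ₹2,052,000 share passes to Celia's issue; Alma's ₹2,052,000 share passes to Alma's issue; Callum's ₹2,052,000 share passes to Callum's issue.
Celia's share (₹2,052,000) is divided into 3 shares of ₹684,000: Quilla, Eira, and Ines each take ₹684,000.
Alma's share (₹2,052,000) is divided into 3 shares of ₹684,000: Yseult, Carmen, and Ruthie each take ₹684,000.
Callum's share (₹2,052,000) is divided into 4 shares of ₹513,000: Mireille, Yevgeni, Qadir, and Zainab each take ₹513,000.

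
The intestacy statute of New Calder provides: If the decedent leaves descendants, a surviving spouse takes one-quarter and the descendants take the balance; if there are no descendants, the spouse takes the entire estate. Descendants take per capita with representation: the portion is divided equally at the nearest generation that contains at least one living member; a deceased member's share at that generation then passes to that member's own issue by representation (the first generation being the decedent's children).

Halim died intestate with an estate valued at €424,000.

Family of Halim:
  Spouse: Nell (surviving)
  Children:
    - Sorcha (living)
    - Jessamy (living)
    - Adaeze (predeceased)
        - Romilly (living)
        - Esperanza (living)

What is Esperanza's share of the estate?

Nell takes one-quarter of €424,000 = €106,000. The remaining €318,000 passes to the descendants.
The descendants' portion (€318,000) is divided into 3 shares of €106,000: Sorcha and Jessamy each take €106,000; Adaeze's €106,000 share passes to Adaeze's issue.
Adaeze's share (€106,000) is divided into 2 shares of €53,000: Romilly and Esperanza each take €53,000.

Esperanza receives €53,000.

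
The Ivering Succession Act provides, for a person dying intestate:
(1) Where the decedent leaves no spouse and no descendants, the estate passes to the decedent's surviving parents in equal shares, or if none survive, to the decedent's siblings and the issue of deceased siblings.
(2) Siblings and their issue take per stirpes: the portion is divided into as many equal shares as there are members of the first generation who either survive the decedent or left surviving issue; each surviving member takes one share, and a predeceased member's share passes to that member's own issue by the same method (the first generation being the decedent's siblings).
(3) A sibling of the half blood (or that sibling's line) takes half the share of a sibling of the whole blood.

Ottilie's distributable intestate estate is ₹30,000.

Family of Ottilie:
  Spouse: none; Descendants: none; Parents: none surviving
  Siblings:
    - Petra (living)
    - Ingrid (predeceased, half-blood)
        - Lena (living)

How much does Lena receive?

Lena receives ₹10,000.

The entire ₹30,000 passes to the siblings and their issue.
Counting each half-blood sibling's line as half a unit, there are 3/2 units in ₹30,000, so one unit is ₹20,000. Whole-blood lines (Petra) take ₹20,000 each; half-blood lines (Ingrid) take ₹10,000 each.
Ingrid's share (₹10,000) passes entirely to Lena.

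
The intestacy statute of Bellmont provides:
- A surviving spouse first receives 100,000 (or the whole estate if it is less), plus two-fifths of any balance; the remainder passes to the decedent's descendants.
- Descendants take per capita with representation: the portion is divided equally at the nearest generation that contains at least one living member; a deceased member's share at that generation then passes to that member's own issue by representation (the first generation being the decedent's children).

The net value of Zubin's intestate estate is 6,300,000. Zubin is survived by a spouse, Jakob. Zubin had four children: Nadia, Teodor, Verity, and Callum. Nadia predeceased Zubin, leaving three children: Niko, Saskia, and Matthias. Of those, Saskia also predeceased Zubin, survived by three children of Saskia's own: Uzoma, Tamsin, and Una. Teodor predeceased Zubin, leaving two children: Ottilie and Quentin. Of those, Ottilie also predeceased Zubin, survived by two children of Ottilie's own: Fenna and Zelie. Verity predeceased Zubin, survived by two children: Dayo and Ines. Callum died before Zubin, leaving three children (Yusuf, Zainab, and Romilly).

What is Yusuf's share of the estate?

Yusuf receives 372,000.

Jakob first takes 100,000, leaving a balance of 6,200,000. Jakob then takes two-fifths of the balance (2,480,000), for a total of 2,580,000. The remaining 3,720,000 passes to the descendants.
No child survives, so the initial division is made at the grandchildren's generation.
The descendants' portion (3,720,000) is divided into 10 shares of 372,000: Niko, Matthias, Quentin, Dayo, Ines, Yusuf, Zainab, and Romilly each take 372,000; Saskia's 372,000 share passes to Saskia's issue; Ottilie's 372,000 share passes to Ottilie's issue.
Saskia's share (372,000) is divided into 3 shares of 124,000: Uzoma, Tamsin, and Una each take 124,000.
Ottilie's share (372,000) is divided into 2 shares of 186,000: Fenna and Zelie each take 186,000.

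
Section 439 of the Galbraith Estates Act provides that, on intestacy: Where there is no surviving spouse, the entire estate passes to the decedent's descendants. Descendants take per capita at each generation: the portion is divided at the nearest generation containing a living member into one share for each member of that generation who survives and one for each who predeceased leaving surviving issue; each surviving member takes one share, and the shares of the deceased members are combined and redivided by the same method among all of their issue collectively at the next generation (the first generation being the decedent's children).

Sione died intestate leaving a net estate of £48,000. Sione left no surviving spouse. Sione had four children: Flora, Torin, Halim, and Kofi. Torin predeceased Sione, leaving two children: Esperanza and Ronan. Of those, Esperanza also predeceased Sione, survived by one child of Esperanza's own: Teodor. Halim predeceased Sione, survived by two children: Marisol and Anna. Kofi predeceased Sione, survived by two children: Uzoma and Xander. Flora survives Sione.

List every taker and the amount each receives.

The entire £48,000 passes to the descendants.
That amount (£48,000) is divided at the children's generation into 4 shares of £12,000. Flora takes £12,000. The 3 shares of the deceased (Torin, Halim, and Kofi) are combined into a pool of £36,000.
That pool (£36,000) is divided at the grandchildren's generation into 6 shares of £6,000. Ronan, Marisol, Anna, Uzoma, and Xander each take £6,000. The remaining share for the deceased Esperanza (£6,000) is carried to the next generation.
That pool (£6,000) passes entirely to Teodor, the sole taker at the great-grandchildren's generation.

Flora: £12,000; Teodor: £6,000; Ronan: £6,000; Marisol: £6,000; Anna: £6,000; Uzoma: £6,000; Xander: £6,000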